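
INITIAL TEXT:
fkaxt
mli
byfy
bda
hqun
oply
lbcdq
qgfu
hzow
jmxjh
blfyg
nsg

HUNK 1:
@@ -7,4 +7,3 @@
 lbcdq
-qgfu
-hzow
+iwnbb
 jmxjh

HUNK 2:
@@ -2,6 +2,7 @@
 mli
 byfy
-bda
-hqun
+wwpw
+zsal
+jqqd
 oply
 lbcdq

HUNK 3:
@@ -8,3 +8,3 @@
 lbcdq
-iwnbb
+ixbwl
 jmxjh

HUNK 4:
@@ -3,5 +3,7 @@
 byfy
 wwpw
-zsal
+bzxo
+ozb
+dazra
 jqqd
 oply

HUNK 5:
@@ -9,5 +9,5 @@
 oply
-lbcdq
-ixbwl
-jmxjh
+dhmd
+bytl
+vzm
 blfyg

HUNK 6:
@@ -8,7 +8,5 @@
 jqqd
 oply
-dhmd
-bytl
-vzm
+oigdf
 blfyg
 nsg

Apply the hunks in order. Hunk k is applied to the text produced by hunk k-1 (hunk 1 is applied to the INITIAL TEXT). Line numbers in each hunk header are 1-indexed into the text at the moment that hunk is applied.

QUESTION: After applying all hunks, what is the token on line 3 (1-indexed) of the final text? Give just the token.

Answer: byfy

Derivation:
Hunk 1: at line 7 remove [qgfu,hzow] add [iwnbb] -> 11 lines: fkaxt mli byfy bda hqun oply lbcdq iwnbb jmxjh blfyg nsg
Hunk 2: at line 2 remove [bda,hqun] add [wwpw,zsal,jqqd] -> 12 lines: fkaxt mli byfy wwpw zsal jqqd oply lbcdq iwnbb jmxjh blfyg nsg
Hunk 3: at line 8 remove [iwnbb] add [ixbwl] -> 12 lines: fkaxt mli byfy wwpw zsal jqqd oply lbcdq ixbwl jmxjh blfyg nsg
Hunk 4: at line 3 remove [zsal] add [bzxo,ozb,dazra] -> 14 lines: fkaxt mli byfy wwpw bzxo ozb dazra jqqd oply lbcdq ixbwl jmxjh blfyg nsg
Hunk 5: at line 9 remove [lbcdq,ixbwl,jmxjh] add [dhmd,bytl,vzm] -> 14 lines: fkaxt mli byfy wwpw bzxo ozb dazra jqqd oply dhmd bytl vzm blfyg nsg
Hunk 6: at line 8 remove [dhmd,bytl,vzm] add [oigdf] -> 12 lines: fkaxt mli byfy wwpw bzxo ozb dazra jqqd oply oigdf blfyg nsg
Final line 3: byfy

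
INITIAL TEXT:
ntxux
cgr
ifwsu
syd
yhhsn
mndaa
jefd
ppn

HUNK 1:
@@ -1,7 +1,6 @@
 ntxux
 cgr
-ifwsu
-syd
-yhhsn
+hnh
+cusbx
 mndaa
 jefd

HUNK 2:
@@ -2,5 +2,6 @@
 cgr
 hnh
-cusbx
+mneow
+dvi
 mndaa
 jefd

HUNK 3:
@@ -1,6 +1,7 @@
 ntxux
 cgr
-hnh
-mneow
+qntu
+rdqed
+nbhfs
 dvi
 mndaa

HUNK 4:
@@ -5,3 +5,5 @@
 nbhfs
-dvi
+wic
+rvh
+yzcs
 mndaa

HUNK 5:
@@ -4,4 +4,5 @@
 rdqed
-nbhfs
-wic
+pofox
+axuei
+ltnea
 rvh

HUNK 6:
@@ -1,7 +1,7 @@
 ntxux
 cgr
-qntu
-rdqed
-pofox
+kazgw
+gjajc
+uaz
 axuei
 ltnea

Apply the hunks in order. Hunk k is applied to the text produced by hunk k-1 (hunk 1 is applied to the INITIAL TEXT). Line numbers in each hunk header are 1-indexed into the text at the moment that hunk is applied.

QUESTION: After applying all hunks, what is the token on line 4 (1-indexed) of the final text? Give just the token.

Hunk 1: at line 1 remove [ifwsu,syd,yhhsn] add [hnh,cusbx] -> 7 lines: ntxux cgr hnh cusbx mndaa jefd ppn
Hunk 2: at line 2 remove [cusbx] add [mneow,dvi] -> 8 lines: ntxux cgr hnh mneow dvi mndaa jefd ppn
Hunk 3: at line 1 remove [hnh,mneow] add [qntu,rdqed,nbhfs] -> 9 lines: ntxux cgr qntu rdqed nbhfs dvi mndaa jefd ppn
Hunk 4: at line 5 remove [dvi] add [wic,rvh,yzcs] -> 11 lines: ntxux cgr qntu rdqed nbhfs wic rvh yzcs mndaa jefd ppn
Hunk 5: at line 4 remove [nbhfs,wic] add [pofox,axuei,ltnea] -> 12 lines: ntxux cgr qntu rdqed pofox axuei ltnea rvh yzcs mndaa jefd ppn
Hunk 6: at line 1 remove [qntu,rdqed,pofox] add [kazgw,gjajc,uaz] -> 12 lines: ntxux cgr kazgw gjajc uaz axuei ltnea rvh yzcs mndaa jefd ppn
Final line 4: gjajc

Answer: gjajc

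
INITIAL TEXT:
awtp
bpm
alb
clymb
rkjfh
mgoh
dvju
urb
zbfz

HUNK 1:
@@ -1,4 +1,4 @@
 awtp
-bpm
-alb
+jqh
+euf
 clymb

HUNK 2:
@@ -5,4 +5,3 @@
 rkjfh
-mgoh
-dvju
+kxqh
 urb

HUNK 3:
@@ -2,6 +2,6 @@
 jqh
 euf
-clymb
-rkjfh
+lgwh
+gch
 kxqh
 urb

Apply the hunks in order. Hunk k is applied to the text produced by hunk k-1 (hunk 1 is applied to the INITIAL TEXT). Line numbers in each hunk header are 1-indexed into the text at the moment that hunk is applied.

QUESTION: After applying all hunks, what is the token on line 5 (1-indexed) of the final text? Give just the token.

Hunk 1: at line 1 remove [bpm,alb] add [jqh,euf] -> 9 lines: awtp jqh euf clymb rkjfh mgoh dvju urb zbfz
Hunk 2: at line 5 remove [mgoh,dvju] add [kxqh] -> 8 lines: awtp jqh euf clymb rkjfh kxqh urb zbfz
Hunk 3: at line 2 remove [clymb,rkjfh] add [lgwh,gch] -> 8 lines: awtp jqh euf lgwh gch kxqh urb zbfz
Final line 5: gch

Answer: gch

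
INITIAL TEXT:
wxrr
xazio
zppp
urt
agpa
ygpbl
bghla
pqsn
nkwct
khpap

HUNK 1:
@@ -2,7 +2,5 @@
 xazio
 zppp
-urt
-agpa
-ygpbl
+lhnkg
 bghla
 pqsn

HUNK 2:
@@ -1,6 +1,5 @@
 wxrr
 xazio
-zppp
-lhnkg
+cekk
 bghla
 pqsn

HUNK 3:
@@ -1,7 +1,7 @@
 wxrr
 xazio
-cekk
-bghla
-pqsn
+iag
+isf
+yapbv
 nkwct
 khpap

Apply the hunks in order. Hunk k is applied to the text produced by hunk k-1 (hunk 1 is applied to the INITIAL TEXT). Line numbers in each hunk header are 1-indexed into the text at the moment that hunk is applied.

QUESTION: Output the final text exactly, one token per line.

Answer: wxrr
xazio
iag
isf
yapbv
nkwct
khpap

Derivation:
Hunk 1: at line 2 remove [urt,agpa,ygpbl] add [lhnkg] -> 8 lines: wxrr xazio zppp lhnkg bghla pqsn nkwct khpap
Hunk 2: at line 1 remove [zppp,lhnkg] add [cekk] -> 7 lines: wxrr xazio cekk bghla pqsn nkwct khpap
Hunk 3: at line 1 remove [cekk,bghla,pqsn] add [iag,isf,yapbv] -> 7 lines: wxrr xazio iag isf yapbv nkwct khpap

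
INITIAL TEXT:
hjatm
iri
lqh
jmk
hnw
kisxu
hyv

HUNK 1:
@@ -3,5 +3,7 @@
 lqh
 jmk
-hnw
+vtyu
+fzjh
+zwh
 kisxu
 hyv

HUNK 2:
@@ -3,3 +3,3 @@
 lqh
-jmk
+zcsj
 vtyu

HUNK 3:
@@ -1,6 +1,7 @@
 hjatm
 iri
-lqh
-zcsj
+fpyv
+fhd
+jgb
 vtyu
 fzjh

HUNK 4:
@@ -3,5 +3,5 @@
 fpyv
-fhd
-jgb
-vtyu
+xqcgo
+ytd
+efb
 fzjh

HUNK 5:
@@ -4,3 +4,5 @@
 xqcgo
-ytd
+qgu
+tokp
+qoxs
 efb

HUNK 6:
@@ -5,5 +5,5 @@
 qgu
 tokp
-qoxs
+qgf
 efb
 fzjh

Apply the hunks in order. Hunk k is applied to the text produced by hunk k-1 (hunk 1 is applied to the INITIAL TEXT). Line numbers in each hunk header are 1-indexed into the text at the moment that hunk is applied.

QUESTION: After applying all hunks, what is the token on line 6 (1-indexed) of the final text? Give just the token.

Answer: tokp

Derivation:
Hunk 1: at line 3 remove [hnw] add [vtyu,fzjh,zwh] -> 9 lines: hjatm iri lqh jmk vtyu fzjh zwh kisxu hyv
Hunk 2: at line 3 remove [jmk] add [zcsj] -> 9 lines: hjatm iri lqh zcsj vtyu fzjh zwh kisxu hyv
Hunk 3: at line 1 remove [lqh,zcsj] add [fpyv,fhd,jgb] -> 10 lines: hjatm iri fpyv fhd jgb vtyu fzjh zwh kisxu hyv
Hunk 4: at line 3 remove [fhd,jgb,vtyu] add [xqcgo,ytd,efb] -> 10 lines: hjatm iri fpyv xqcgo ytd efb fzjh zwh kisxu hyv
Hunk 5: at line 4 remove [ytd] add [qgu,tokp,qoxs] -> 12 lines: hjatm iri fpyv xqcgo qgu tokp qoxs efb fzjh zwh kisxu hyv
Hunk 6: at line 5 remove [qoxs] add [qgf] -> 12 lines: hjatm iri fpyv xqcgo qgu tokp qgf efb fzjh zwh kisxu hyv
Final line 6: tokp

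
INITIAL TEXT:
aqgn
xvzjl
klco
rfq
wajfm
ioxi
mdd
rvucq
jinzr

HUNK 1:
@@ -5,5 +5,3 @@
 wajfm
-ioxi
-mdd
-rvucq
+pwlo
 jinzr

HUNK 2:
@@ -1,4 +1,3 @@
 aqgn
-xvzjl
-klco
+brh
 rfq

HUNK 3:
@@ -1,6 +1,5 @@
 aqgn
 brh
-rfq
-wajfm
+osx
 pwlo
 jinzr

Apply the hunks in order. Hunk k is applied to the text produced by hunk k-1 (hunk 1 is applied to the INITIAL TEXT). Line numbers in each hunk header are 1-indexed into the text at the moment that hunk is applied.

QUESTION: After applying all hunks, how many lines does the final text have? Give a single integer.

Answer: 5

Derivation:
Hunk 1: at line 5 remove [ioxi,mdd,rvucq] add [pwlo] -> 7 lines: aqgn xvzjl klco rfq wajfm pwlo jinzr
Hunk 2: at line 1 remove [xvzjl,klco] add [brh] -> 6 lines: aqgn brh rfq wajfm pwlo jinzr
Hunk 3: at line 1 remove [rfq,wajfm] add [osx] -> 5 lines: aqgn brh osx pwlo jinzr
Final line count: 5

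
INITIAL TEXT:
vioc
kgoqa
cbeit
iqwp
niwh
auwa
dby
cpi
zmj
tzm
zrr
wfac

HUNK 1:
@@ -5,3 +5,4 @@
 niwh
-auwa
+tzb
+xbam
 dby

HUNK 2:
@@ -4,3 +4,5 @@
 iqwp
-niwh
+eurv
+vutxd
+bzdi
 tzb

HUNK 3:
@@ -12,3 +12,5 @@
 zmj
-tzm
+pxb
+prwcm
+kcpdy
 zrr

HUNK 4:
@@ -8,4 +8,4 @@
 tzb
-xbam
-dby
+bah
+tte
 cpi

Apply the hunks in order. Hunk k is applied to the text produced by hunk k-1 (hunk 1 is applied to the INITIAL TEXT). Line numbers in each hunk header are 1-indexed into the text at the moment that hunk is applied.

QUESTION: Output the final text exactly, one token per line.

Answer: vioc
kgoqa
cbeit
iqwp
eurv
vutxd
bzdi
tzb
bah
tte
cpi
zmj
pxb
prwcm
kcpdy
zrr
wfac

Derivation:
Hunk 1: at line 5 remove [auwa] add [tzb,xbam] -> 13 lines: vioc kgoqa cbeit iqwp niwh tzb xbam dby cpi zmj tzm zrr wfac
Hunk 2: at line 4 remove [niwh] add [eurv,vutxd,bzdi] -> 15 lines: vioc kgoqa cbeit iqwp eurv vutxd bzdi tzb xbam dby cpi zmj tzm zrr wfac
Hunk 3: at line 12 remove [tzm] add [pxb,prwcm,kcpdy] -> 17 lines: vioc kgoqa cbeit iqwp eurv vutxd bzdi tzb xbam dby cpi zmj pxb prwcm kcpdy zrr wfac
Hunk 4: at line 8 remove [xbam,dby] add [bah,tte] -> 17 lines: vioc kgoqa cbeit iqwp eurv vutxd bzdi tzb bah tte cpi zmj pxb prwcm kcpdy zrr wfac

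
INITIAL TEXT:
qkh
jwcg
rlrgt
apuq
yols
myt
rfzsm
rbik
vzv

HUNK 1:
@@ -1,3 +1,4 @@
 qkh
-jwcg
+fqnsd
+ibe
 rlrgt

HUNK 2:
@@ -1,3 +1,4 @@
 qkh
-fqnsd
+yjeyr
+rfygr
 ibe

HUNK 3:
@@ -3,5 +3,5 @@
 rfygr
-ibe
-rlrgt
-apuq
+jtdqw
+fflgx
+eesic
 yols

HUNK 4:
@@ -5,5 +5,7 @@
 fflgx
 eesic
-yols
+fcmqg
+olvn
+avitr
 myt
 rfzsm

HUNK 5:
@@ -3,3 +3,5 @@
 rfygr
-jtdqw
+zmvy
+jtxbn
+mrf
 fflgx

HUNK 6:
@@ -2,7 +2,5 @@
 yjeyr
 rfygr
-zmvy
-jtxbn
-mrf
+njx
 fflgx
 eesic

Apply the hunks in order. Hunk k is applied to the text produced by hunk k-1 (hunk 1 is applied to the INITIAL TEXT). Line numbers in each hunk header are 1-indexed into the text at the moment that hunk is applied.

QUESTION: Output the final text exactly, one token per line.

Answer: qkh
yjeyr
rfygr
njx
fflgx
eesic
fcmqg
olvn
avitr
myt
rfzsm
rbik
vzv

Derivation:
Hunk 1: at line 1 remove [jwcg] add [fqnsd,ibe] -> 10 lines: qkh fqnsd ibe rlrgt apuq yols myt rfzsm rbik vzv
Hunk 2: at line 1 remove [fqnsd] add [yjeyr,rfygr] -> 11 lines: qkh yjeyr rfygr ibe rlrgt apuq yols myt rfzsm rbik vzv
Hunk 3: at line 3 remove [ibe,rlrgt,apuq] add [jtdqw,fflgx,eesic] -> 11 lines: qkh yjeyr rfygr jtdqw fflgx eesic yols myt rfzsm rbik vzv
Hunk 4: at line 5 remove [yols] add [fcmqg,olvn,avitr] -> 13 lines: qkh yjeyr rfygr jtdqw fflgx eesic fcmqg olvn avitr myt rfzsm rbik vzv
Hunk 5: at line 3 remove [jtdqw] add [zmvy,jtxbn,mrf] -> 15 lines: qkh yjeyr rfygr zmvy jtxbn mrf fflgx eesic fcmqg olvn avitr myt rfzsm rbik vzv
Hunk 6: at line 2 remove [zmvy,jtxbn,mrf] add [njx] -> 13 lines: qkh yjeyr rfygr njx fflgx eesic fcmqg olvn avitr myt rfzsm rbik vzv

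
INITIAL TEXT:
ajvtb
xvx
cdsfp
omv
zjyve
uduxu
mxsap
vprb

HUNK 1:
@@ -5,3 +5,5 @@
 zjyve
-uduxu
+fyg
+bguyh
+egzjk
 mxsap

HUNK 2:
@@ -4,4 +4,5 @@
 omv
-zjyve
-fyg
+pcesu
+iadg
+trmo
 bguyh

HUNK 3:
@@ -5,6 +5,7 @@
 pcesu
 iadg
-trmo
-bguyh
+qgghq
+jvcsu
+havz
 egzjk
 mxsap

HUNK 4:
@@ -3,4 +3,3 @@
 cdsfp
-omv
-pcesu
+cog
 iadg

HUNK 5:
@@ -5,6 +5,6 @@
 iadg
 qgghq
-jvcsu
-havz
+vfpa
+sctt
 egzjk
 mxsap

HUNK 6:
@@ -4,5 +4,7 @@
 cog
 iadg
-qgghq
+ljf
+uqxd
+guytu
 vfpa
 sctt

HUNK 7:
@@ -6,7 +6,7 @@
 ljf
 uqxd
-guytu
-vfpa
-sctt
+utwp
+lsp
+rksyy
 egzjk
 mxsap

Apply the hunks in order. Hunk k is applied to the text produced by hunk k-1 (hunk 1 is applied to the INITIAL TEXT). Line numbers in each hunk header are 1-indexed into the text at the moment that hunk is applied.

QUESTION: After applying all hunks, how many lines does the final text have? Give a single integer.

Hunk 1: at line 5 remove [uduxu] add [fyg,bguyh,egzjk] -> 10 lines: ajvtb xvx cdsfp omv zjyve fyg bguyh egzjk mxsap vprb
Hunk 2: at line 4 remove [zjyve,fyg] add [pcesu,iadg,trmo] -> 11 lines: ajvtb xvx cdsfp omv pcesu iadg trmo bguyh egzjk mxsap vprb
Hunk 3: at line 5 remove [trmo,bguyh] add [qgghq,jvcsu,havz] -> 12 lines: ajvtb xvx cdsfp omv pcesu iadg qgghq jvcsu havz egzjk mxsap vprb
Hunk 4: at line 3 remove [omv,pcesu] add [cog] -> 11 lines: ajvtb xvx cdsfp cog iadg qgghq jvcsu havz egzjk mxsap vprb
Hunk 5: at line 5 remove [jvcsu,havz] add [vfpa,sctt] -> 11 lines: ajvtb xvx cdsfp cog iadg qgghq vfpa sctt egzjk mxsap vprb
Hunk 6: at line 4 remove [qgghq] add [ljf,uqxd,guytu] -> 13 lines: ajvtb xvx cdsfp cog iadg ljf uqxd guytu vfpa sctt egzjk mxsap vprb
Hunk 7: at line 6 remove [guytu,vfpa,sctt] add [utwp,lsp,rksyy] -> 13 lines: ajvtb xvx cdsfp cog iadg ljf uqxd utwp lsp rksyy egzjk mxsap vprb
Final line count: 13

Answer: 13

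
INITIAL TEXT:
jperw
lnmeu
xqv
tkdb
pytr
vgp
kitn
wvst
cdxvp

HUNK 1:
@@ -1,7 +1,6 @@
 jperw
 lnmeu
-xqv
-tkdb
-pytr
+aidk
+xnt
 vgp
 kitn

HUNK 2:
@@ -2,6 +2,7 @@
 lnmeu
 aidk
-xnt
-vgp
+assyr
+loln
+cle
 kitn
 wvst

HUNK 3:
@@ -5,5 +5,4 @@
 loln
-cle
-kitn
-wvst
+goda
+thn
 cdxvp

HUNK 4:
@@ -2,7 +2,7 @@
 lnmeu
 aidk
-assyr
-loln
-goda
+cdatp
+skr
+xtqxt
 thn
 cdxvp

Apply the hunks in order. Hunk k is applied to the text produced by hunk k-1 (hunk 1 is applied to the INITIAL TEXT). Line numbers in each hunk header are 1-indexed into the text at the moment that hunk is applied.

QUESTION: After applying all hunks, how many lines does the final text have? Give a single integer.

Answer: 8

Derivation:
Hunk 1: at line 1 remove [xqv,tkdb,pytr] add [aidk,xnt] -> 8 lines: jperw lnmeu aidk xnt vgp kitn wvst cdxvp
Hunk 2: at line 2 remove [xnt,vgp] add [assyr,loln,cle] -> 9 lines: jperw lnmeu aidk assyr loln cle kitn wvst cdxvp
Hunk 3: at line 5 remove [cle,kitn,wvst] add [goda,thn] -> 8 lines: jperw lnmeu aidk assyr loln goda thn cdxvp
Hunk 4: at line 2 remove [assyr,loln,goda] add [cdatp,skr,xtqxt] -> 8 lines: jperw lnmeu aidk cdatp skr xtqxt thn cdxvp
Final line count: 8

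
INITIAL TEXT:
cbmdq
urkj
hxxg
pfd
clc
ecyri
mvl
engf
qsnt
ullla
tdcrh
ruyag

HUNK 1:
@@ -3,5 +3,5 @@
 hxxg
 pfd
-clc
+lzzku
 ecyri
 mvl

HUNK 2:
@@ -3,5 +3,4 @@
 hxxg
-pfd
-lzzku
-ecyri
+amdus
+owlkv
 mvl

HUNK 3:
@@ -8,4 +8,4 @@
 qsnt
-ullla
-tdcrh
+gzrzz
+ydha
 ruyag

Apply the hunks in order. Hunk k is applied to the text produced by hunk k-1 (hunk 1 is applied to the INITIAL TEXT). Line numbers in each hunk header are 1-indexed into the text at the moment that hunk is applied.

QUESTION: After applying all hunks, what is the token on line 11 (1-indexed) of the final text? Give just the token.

Hunk 1: at line 3 remove [clc] add [lzzku] -> 12 lines: cbmdq urkj hxxg pfd lzzku ecyri mvl engf qsnt ullla tdcrh ruyag
Hunk 2: at line 3 remove [pfd,lzzku,ecyri] add [amdus,owlkv] -> 11 lines: cbmdq urkj hxxg amdus owlkv mvl engf qsnt ullla tdcrh ruyag
Hunk 3: at line 8 remove [ullla,tdcrh] add [gzrzz,ydha] -> 11 lines: cbmdq urkj hxxg amdus owlkv mvl engf qsnt gzrzz ydha ruyag
Final line 11: ruyag

Answer: ruyag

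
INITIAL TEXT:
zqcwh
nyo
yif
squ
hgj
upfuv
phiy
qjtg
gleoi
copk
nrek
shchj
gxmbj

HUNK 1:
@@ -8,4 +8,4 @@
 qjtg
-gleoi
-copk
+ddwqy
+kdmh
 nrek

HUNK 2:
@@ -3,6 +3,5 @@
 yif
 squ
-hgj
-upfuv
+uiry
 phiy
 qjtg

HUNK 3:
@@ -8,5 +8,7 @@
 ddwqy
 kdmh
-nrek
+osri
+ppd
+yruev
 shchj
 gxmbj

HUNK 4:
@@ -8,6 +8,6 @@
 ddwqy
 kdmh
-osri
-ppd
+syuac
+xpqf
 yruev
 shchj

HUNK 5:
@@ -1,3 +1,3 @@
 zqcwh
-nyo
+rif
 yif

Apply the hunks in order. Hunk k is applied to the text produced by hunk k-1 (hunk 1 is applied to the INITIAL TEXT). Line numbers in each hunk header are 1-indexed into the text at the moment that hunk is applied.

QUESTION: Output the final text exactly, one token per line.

Hunk 1: at line 8 remove [gleoi,copk] add [ddwqy,kdmh] -> 13 lines: zqcwh nyo yif squ hgj upfuv phiy qjtg ddwqy kdmh nrek shchj gxmbj
Hunk 2: at line 3 remove [hgj,upfuv] add [uiry] -> 12 lines: zqcwh nyo yif squ uiry phiy qjtg ddwqy kdmh nrek shchj gxmbj
Hunk 3: at line 8 remove [nrek] add [osri,ppd,yruev] -> 14 lines: zqcwh nyo yif squ uiry phiy qjtg ddwqy kdmh osri ppd yruev shchj gxmbj
Hunk 4: at line 8 remove [osri,ppd] add [syuac,xpqf] -> 14 lines: zqcwh nyo yif squ uiry phiy qjtg ddwqy kdmh syuac xpqf yruev shchj gxmbj
Hunk 5: at line 1 remove [nyo] add [rif] -> 14 lines: zqcwh rif yif squ uiry phiy qjtg ddwqy kdmh syuac xpqf yruev shchj gxmbj

Answer: zqcwh
rif
yif
squ
uiry
phiy
qjtg
ddwqy
kdmh
syuac
xpqf
yruev
shchj
gxmbj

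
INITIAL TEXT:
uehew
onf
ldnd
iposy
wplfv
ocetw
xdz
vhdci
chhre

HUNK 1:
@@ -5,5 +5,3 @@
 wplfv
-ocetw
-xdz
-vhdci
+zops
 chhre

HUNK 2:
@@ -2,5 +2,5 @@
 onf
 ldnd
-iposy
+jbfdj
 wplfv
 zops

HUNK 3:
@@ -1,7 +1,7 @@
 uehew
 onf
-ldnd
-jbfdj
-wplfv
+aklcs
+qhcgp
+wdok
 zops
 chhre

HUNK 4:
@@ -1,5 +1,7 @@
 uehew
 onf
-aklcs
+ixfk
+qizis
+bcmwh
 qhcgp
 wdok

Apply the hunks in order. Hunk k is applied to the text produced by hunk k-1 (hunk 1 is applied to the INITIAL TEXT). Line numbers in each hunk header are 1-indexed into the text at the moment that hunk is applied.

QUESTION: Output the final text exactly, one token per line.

Answer: uehew
onf
ixfk
qizis
bcmwh
qhcgp
wdok
zops
chhre

Derivation:
Hunk 1: at line 5 remove [ocetw,xdz,vhdci] add [zops] -> 7 lines: uehew onf ldnd iposy wplfv zops chhre
Hunk 2: at line 2 remove [iposy] add [jbfdj] -> 7 lines: uehew onf ldnd jbfdj wplfv zops chhre
Hunk 3: at line 1 remove [ldnd,jbfdj,wplfv] add [aklcs,qhcgp,wdok] -> 7 lines: uehew onf aklcs qhcgp wdok zops chhre
Hunk 4: at line 1 remove [aklcs] add [ixfk,qizis,bcmwh] -> 9 lines: uehew onf ixfk qizis bcmwh qhcgp wdok zops chhre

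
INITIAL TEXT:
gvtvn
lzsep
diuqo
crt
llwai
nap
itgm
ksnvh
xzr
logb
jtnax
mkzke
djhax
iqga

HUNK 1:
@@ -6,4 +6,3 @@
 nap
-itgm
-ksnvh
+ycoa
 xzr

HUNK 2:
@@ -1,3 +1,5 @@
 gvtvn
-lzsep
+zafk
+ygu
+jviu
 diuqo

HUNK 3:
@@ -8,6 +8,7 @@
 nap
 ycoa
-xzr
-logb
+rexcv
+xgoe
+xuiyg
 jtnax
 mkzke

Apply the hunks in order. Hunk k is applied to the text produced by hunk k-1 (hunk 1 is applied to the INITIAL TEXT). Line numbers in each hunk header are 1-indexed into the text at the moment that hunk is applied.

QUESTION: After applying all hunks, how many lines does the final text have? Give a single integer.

Hunk 1: at line 6 remove [itgm,ksnvh] add [ycoa] -> 13 lines: gvtvn lzsep diuqo crt llwai nap ycoa xzr logb jtnax mkzke djhax iqga
Hunk 2: at line 1 remove [lzsep] add [zafk,ygu,jviu] -> 15 lines: gvtvn zafk ygu jviu diuqo crt llwai nap ycoa xzr logb jtnax mkzke djhax iqga
Hunk 3: at line 8 remove [xzr,logb] add [rexcv,xgoe,xuiyg] -> 16 lines: gvtvn zafk ygu jviu diuqo crt llwai nap ycoa rexcv xgoe xuiyg jtnax mkzke djhax iqga
Final line count: 16

Answer: 16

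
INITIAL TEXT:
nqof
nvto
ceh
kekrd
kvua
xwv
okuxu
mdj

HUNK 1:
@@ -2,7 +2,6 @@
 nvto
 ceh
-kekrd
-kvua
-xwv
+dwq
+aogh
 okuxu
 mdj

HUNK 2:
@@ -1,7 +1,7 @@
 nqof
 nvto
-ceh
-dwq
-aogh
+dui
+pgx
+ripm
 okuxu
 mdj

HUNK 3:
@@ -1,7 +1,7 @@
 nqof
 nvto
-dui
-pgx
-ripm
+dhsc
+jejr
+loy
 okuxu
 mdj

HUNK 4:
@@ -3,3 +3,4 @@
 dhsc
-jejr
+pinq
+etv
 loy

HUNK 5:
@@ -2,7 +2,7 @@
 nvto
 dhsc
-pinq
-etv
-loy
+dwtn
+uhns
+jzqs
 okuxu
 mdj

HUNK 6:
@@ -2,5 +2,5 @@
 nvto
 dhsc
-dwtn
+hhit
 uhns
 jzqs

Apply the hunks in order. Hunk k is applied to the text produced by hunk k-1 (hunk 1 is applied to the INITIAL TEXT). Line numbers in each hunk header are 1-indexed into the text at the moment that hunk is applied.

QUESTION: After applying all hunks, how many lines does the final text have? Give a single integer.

Answer: 8

Derivation:
Hunk 1: at line 2 remove [kekrd,kvua,xwv] add [dwq,aogh] -> 7 lines: nqof nvto ceh dwq aogh okuxu mdj
Hunk 2: at line 1 remove [ceh,dwq,aogh] add [dui,pgx,ripm] -> 7 lines: nqof nvto dui pgx ripm okuxu mdj
Hunk 3: at line 1 remove [dui,pgx,ripm] add [dhsc,jejr,loy] -> 7 lines: nqof nvto dhsc jejr loy okuxu mdj
Hunk 4: at line 3 remove [jejr] add [pinq,etv] -> 8 lines: nqof nvto dhsc pinq etv loy okuxu mdj
Hunk 5: at line 2 remove [pinq,etv,loy] add [dwtn,uhns,jzqs] -> 8 lines: nqof nvto dhsc dwtn uhns jzqs okuxu mdj
Hunk 6: at line 2 remove [dwtn] add [hhit] -> 8 lines: nqof nvto dhsc hhit uhns jzqs okuxu mdj
Final line count: 8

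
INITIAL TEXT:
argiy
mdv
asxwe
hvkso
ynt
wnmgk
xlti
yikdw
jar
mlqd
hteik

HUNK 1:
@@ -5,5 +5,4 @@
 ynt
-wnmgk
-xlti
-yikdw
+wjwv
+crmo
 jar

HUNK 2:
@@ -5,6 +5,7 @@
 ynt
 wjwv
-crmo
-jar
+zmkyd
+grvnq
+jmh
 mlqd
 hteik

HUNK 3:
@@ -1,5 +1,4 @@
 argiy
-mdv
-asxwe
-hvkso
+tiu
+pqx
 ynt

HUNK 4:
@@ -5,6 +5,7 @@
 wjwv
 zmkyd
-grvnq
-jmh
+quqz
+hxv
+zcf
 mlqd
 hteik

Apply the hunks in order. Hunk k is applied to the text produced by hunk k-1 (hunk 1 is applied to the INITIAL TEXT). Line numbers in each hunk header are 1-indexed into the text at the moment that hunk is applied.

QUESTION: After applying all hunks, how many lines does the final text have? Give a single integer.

Hunk 1: at line 5 remove [wnmgk,xlti,yikdw] add [wjwv,crmo] -> 10 lines: argiy mdv asxwe hvkso ynt wjwv crmo jar mlqd hteik
Hunk 2: at line 5 remove [crmo,jar] add [zmkyd,grvnq,jmh] -> 11 lines: argiy mdv asxwe hvkso ynt wjwv zmkyd grvnq jmh mlqd hteik
Hunk 3: at line 1 remove [mdv,asxwe,hvkso] add [tiu,pqx] -> 10 lines: argiy tiu pqx ynt wjwv zmkyd grvnq jmh mlqd hteik
Hunk 4: at line 5 remove [grvnq,jmh] add [quqz,hxv,zcf] -> 11 lines: argiy tiu pqx ynt wjwv zmkyd quqz hxv zcf mlqd hteik
Final line count: 11

Answer: 11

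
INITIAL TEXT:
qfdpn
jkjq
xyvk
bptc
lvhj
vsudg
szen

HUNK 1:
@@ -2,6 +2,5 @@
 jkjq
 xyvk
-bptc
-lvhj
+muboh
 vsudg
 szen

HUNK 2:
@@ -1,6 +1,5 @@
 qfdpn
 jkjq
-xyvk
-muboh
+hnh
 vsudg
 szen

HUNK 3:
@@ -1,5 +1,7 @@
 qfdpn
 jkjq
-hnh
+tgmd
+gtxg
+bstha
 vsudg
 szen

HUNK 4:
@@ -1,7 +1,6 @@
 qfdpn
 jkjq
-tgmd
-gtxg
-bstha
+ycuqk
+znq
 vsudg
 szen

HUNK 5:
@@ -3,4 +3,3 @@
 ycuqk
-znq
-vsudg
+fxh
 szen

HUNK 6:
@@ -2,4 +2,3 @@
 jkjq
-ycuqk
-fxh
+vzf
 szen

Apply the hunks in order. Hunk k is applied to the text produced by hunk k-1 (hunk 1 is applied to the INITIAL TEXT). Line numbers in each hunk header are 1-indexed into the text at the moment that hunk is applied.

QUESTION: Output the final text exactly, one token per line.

Answer: qfdpn
jkjq
vzf
szen

Derivation:
Hunk 1: at line 2 remove [bptc,lvhj] add [muboh] -> 6 lines: qfdpn jkjq xyvk muboh vsudg szen
Hunk 2: at line 1 remove [xyvk,muboh] add [hnh] -> 5 lines: qfdpn jkjq hnh vsudg szen
Hunk 3: at line 1 remove [hnh] add [tgmd,gtxg,bstha] -> 7 lines: qfdpn jkjq tgmd gtxg bstha vsudg szen
Hunk 4: at line 1 remove [tgmd,gtxg,bstha] add [ycuqk,znq] -> 6 lines: qfdpn jkjq ycuqk znq vsudg szen
Hunk 5: at line 3 remove [znq,vsudg] add [fxh] -> 5 lines: qfdpn jkjq ycuqk fxh szen
Hunk 6: at line 2 remove [ycuqk,fxh] add [vzf] -> 4 lines: qfdpn jkjq vzf szen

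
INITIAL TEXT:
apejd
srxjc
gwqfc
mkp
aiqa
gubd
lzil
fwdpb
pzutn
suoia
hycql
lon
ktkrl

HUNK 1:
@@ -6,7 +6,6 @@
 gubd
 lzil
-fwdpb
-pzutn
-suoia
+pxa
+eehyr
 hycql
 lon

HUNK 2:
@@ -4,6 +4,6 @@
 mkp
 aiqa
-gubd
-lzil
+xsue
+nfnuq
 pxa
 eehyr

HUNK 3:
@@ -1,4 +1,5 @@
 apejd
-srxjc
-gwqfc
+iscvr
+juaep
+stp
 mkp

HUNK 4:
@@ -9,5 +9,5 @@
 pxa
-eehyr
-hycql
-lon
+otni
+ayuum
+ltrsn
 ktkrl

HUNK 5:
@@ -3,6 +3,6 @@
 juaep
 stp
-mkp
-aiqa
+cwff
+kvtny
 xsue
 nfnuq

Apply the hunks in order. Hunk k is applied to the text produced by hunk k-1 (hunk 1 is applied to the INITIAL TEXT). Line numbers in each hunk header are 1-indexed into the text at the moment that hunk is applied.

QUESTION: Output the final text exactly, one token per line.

Answer: apejd
iscvr
juaep
stp
cwff
kvtny
xsue
nfnuq
pxa
otni
ayuum
ltrsn
ktkrl

Derivation:
Hunk 1: at line 6 remove [fwdpb,pzutn,suoia] add [pxa,eehyr] -> 12 lines: apejd srxjc gwqfc mkp aiqa gubd lzil pxa eehyr hycql lon ktkrl
Hunk 2: at line 4 remove [gubd,lzil] add [xsue,nfnuq] -> 12 lines: apejd srxjc gwqfc mkp aiqa xsue nfnuq pxa eehyr hycql lon ktkrl
Hunk 3: at line 1 remove [srxjc,gwqfc] add [iscvr,juaep,stp] -> 13 lines: apejd iscvr juaep stp mkp aiqa xsue nfnuq pxa eehyr hycql lon ktkrl
Hunk 4: at line 9 remove [eehyr,hycql,lon] add [otni,ayuum,ltrsn] -> 13 lines: apejd iscvr juaep stp mkp aiqa xsue nfnuq pxa otni ayuum ltrsn ktkrl
Hunk 5: at line 3 remove [mkp,aiqa] add [cwff,kvtny] -> 13 lines: apejd iscvr juaep stp cwff kvtny xsue nfnuq pxa otni ayuum ltrsn ktkrl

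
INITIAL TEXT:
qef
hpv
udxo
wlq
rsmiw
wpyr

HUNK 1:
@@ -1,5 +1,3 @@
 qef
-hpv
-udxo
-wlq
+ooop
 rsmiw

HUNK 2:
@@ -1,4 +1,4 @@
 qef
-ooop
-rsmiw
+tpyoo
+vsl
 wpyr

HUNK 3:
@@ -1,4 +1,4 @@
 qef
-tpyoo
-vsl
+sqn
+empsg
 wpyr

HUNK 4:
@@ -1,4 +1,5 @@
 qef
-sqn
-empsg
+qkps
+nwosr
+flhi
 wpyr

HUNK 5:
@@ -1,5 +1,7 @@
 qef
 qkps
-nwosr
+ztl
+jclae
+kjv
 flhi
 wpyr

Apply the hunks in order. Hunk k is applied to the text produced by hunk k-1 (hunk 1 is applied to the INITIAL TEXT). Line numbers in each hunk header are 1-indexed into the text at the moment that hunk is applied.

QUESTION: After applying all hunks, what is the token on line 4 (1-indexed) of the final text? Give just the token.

Answer: jclae

Derivation:
Hunk 1: at line 1 remove [hpv,udxo,wlq] add [ooop] -> 4 lines: qef ooop rsmiw wpyr
Hunk 2: at line 1 remove [ooop,rsmiw] add [tpyoo,vsl] -> 4 lines: qef tpyoo vsl wpyr
Hunk 3: at line 1 remove [tpyoo,vsl] add [sqn,empsg] -> 4 lines: qef sqn empsg wpyr
Hunk 4: at line 1 remove [sqn,empsg] add [qkps,nwosr,flhi] -> 5 lines: qef qkps nwosr flhi wpyr
Hunk 5: at line 1 remove [nwosr] add [ztl,jclae,kjv] -> 7 lines: qef qkps ztl jclae kjv flhi wpyr
Final line 4: jclae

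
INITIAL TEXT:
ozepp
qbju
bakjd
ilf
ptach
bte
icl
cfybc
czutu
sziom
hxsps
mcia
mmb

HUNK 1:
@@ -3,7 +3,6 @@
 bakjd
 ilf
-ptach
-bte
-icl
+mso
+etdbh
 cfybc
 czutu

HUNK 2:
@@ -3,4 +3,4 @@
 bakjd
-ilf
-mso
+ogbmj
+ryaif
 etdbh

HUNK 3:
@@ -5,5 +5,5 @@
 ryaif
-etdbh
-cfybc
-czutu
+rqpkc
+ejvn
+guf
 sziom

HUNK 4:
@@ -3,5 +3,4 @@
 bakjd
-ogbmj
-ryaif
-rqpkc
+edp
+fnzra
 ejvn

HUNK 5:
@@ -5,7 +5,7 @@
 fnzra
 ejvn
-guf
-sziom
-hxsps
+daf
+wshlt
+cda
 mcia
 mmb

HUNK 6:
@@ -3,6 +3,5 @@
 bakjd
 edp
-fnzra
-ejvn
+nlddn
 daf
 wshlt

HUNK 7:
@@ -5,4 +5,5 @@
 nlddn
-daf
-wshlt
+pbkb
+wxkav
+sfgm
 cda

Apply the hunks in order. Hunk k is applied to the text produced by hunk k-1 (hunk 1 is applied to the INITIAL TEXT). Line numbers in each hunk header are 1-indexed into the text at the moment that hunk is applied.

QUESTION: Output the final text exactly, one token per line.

Hunk 1: at line 3 remove [ptach,bte,icl] add [mso,etdbh] -> 12 lines: ozepp qbju bakjd ilf mso etdbh cfybc czutu sziom hxsps mcia mmb
Hunk 2: at line 3 remove [ilf,mso] add [ogbmj,ryaif] -> 12 lines: ozepp qbju bakjd ogbmj ryaif etdbh cfybc czutu sziom hxsps mcia mmb
Hunk 3: at line 5 remove [etdbh,cfybc,czutu] add [rqpkc,ejvn,guf] -> 12 lines: ozepp qbju bakjd ogbmj ryaif rqpkc ejvn guf sziom hxsps mcia mmb
Hunk 4: at line 3 remove [ogbmj,ryaif,rqpkc] add [edp,fnzra] -> 11 lines: ozepp qbju bakjd edp fnzra ejvn guf sziom hxsps mcia mmb
Hunk 5: at line 5 remove [guf,sziom,hxsps] add [daf,wshlt,cda] -> 11 lines: ozepp qbju bakjd edp fnzra ejvn daf wshlt cda mcia mmb
Hunk 6: at line 3 remove [fnzra,ejvn] add [nlddn] -> 10 lines: ozepp qbju bakjd edp nlddn daf wshlt cda mcia mmb
Hunk 7: at line 5 remove [daf,wshlt] add [pbkb,wxkav,sfgm] -> 11 lines: ozepp qbju bakjd edp nlddn pbkb wxkav sfgm cda mcia mmb

Answer: ozepp
qbju
bakjd
edp
nlddn
pbkb
wxkav
sfgm
cda
mcia
mmb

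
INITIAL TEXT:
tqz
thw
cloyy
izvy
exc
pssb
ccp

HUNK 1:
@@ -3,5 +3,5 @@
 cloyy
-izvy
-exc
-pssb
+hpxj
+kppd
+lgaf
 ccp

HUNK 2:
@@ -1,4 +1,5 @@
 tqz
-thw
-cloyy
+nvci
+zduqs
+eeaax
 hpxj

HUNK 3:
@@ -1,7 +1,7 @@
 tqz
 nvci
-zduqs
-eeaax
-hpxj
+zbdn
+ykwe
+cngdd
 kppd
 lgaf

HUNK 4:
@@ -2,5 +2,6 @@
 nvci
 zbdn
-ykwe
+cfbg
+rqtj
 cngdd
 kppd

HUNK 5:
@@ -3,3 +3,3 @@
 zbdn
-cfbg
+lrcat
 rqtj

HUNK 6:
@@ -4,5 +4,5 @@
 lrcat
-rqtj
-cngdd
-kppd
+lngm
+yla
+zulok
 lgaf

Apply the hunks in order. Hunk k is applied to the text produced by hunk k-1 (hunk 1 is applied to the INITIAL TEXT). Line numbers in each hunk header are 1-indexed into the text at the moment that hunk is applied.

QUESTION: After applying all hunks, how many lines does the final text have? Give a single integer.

Hunk 1: at line 3 remove [izvy,exc,pssb] add [hpxj,kppd,lgaf] -> 7 lines: tqz thw cloyy hpxj kppd lgaf ccp
Hunk 2: at line 1 remove [thw,cloyy] add [nvci,zduqs,eeaax] -> 8 lines: tqz nvci zduqs eeaax hpxj kppd lgaf ccp
Hunk 3: at line 1 remove [zduqs,eeaax,hpxj] add [zbdn,ykwe,cngdd] -> 8 lines: tqz nvci zbdn ykwe cngdd kppd lgaf ccp
Hunk 4: at line 2 remove [ykwe] add [cfbg,rqtj] -> 9 lines: tqz nvci zbdn cfbg rqtj cngdd kppd lgaf ccp
Hunk 5: at line 3 remove [cfbg] add [lrcat] -> 9 lines: tqz nvci zbdn lrcat rqtj cngdd kppd lgaf ccp
Hunk 6: at line 4 remove [rqtj,cngdd,kppd] add [lngm,yla,zulok] -> 9 lines: tqz nvci zbdn lrcat lngm yla zulok lgaf ccp
Final line count: 9

Answer: 9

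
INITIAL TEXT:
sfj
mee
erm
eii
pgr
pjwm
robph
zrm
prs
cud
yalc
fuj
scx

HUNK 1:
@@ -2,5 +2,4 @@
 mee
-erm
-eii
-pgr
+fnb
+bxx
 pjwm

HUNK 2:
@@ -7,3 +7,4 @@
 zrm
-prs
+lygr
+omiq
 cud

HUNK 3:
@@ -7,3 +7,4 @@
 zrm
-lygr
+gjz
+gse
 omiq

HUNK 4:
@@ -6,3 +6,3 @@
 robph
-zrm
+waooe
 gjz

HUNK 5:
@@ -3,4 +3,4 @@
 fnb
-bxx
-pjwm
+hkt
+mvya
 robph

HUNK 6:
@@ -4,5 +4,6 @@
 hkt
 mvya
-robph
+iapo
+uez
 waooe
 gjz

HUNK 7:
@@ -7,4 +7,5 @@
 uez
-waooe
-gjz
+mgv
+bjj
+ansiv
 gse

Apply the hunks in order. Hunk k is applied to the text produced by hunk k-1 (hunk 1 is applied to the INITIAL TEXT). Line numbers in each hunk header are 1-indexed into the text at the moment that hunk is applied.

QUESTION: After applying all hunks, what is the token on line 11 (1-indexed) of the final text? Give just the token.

Answer: gse

Derivation:
Hunk 1: at line 2 remove [erm,eii,pgr] add [fnb,bxx] -> 12 lines: sfj mee fnb bxx pjwm robph zrm prs cud yalc fuj scx
Hunk 2: at line 7 remove [prs] add [lygr,omiq] -> 13 lines: sfj mee fnb bxx pjwm robph zrm lygr omiq cud yalc fuj scx
Hunk 3: at line 7 remove [lygr] add [gjz,gse] -> 14 lines: sfj mee fnb bxx pjwm robph zrm gjz gse omiq cud yalc fuj scx
Hunk 4: at line 6 remove [zrm] add [waooe] -> 14 lines: sfj mee fnb bxx pjwm robph waooe gjz gse omiq cud yalc fuj scx
Hunk 5: at line 3 remove [bxx,pjwm] add [hkt,mvya] -> 14 lines: sfj mee fnb hkt mvya robph waooe gjz gse omiq cud yalc fuj scx
Hunk 6: at line 4 remove [robph] add [iapo,uez] -> 15 lines: sfj mee fnb hkt mvya iapo uez waooe gjz gse omiq cud yalc fuj scx
Hunk 7: at line 7 remove [waooe,gjz] add [mgv,bjj,ansiv] -> 16 lines: sfj mee fnb hkt mvya iapo uez mgv bjj ansiv gse omiq cud yalc fuj scx
Final line 11: gse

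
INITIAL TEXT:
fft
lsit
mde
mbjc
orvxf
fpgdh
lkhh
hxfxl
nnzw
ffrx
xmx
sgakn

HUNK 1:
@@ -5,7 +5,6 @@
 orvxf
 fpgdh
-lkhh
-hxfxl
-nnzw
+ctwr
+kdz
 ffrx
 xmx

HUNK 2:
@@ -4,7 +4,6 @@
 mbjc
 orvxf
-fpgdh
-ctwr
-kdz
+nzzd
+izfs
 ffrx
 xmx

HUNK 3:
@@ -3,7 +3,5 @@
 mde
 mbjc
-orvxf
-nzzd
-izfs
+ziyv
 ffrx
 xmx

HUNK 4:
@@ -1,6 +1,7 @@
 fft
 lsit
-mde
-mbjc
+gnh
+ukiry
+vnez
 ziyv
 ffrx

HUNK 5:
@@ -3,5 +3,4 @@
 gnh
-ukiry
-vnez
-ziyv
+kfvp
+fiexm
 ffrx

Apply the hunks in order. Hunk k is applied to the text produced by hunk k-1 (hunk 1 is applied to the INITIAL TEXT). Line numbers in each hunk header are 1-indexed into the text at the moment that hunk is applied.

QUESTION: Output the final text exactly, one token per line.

Hunk 1: at line 5 remove [lkhh,hxfxl,nnzw] add [ctwr,kdz] -> 11 lines: fft lsit mde mbjc orvxf fpgdh ctwr kdz ffrx xmx sgakn
Hunk 2: at line 4 remove [fpgdh,ctwr,kdz] add [nzzd,izfs] -> 10 lines: fft lsit mde mbjc orvxf nzzd izfs ffrx xmx sgakn
Hunk 3: at line 3 remove [orvxf,nzzd,izfs] add [ziyv] -> 8 lines: fft lsit mde mbjc ziyv ffrx xmx sgakn
Hunk 4: at line 1 remove [mde,mbjc] add [gnh,ukiry,vnez] -> 9 lines: fft lsit gnh ukiry vnez ziyv ffrx xmx sgakn
Hunk 5: at line 3 remove [ukiry,vnez,ziyv] add [kfvp,fiexm] -> 8 lines: fft lsit gnh kfvp fiexm ffrx xmx sgakn

Answer: fft
lsit
gnh
kfvp
fiexm
ffrx
xmx
sgakn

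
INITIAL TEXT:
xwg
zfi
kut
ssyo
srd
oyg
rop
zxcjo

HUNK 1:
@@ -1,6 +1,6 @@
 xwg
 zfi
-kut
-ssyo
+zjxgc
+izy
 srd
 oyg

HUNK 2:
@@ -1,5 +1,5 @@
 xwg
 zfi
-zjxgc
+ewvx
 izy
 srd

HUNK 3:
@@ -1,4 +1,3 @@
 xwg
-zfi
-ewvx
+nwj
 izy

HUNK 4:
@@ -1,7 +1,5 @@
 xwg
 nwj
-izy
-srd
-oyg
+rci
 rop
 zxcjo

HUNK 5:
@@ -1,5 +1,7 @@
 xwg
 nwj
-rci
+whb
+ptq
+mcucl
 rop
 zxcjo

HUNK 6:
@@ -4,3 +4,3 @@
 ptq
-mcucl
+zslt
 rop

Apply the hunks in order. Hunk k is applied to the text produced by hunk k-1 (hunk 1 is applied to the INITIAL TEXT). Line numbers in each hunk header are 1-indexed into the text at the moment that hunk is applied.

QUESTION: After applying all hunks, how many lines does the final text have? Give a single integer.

Hunk 1: at line 1 remove [kut,ssyo] add [zjxgc,izy] -> 8 lines: xwg zfi zjxgc izy srd oyg rop zxcjo
Hunk 2: at line 1 remove [zjxgc] add [ewvx] -> 8 lines: xwg zfi ewvx izy srd oyg rop zxcjo
Hunk 3: at line 1 remove [zfi,ewvx] add [nwj] -> 7 lines: xwg nwj izy srd oyg rop zxcjo
Hunk 4: at line 1 remove [izy,srd,oyg] add [rci] -> 5 lines: xwg nwj rci rop zxcjo
Hunk 5: at line 1 remove [rci] add [whb,ptq,mcucl] -> 7 lines: xwg nwj whb ptq mcucl rop zxcjo
Hunk 6: at line 4 remove [mcucl] add [zslt] -> 7 lines: xwg nwj whb ptq zslt rop zxcjo
Final line count: 7

Answer: 7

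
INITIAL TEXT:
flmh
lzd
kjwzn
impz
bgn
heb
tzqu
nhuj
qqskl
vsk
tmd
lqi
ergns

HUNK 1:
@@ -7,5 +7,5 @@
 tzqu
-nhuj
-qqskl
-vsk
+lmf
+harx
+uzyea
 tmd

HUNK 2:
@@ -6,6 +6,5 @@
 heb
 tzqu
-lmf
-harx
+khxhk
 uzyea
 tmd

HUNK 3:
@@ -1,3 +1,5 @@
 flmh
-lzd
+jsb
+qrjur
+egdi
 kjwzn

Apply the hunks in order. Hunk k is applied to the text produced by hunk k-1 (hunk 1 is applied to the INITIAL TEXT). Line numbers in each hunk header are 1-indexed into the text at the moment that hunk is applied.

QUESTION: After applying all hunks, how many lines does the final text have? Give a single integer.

Hunk 1: at line 7 remove [nhuj,qqskl,vsk] add [lmf,harx,uzyea] -> 13 lines: flmh lzd kjwzn impz bgn heb tzqu lmf harx uzyea tmd lqi ergns
Hunk 2: at line 6 remove [lmf,harx] add [khxhk] -> 12 lines: flmh lzd kjwzn impz bgn heb tzqu khxhk uzyea tmd lqi ergns
Hunk 3: at line 1 remove [lzd] add [jsb,qrjur,egdi] -> 14 lines: flmh jsb qrjur egdi kjwzn impz bgn heb tzqu khxhk uzyea tmd lqi ergns
Final line count: 14

Answer: 14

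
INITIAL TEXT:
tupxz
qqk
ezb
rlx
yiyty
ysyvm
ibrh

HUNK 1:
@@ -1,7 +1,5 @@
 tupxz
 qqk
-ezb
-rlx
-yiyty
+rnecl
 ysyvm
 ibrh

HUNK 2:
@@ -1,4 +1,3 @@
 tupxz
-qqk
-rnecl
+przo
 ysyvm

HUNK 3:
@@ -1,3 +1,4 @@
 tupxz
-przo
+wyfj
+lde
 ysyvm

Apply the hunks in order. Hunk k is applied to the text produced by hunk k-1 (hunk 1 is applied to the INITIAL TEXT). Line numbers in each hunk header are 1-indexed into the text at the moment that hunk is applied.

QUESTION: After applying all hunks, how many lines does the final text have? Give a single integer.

Answer: 5

Derivation:
Hunk 1: at line 1 remove [ezb,rlx,yiyty] add [rnecl] -> 5 lines: tupxz qqk rnecl ysyvm ibrh
Hunk 2: at line 1 remove [qqk,rnecl] add [przo] -> 4 lines: tupxz przo ysyvm ibrh
Hunk 3: at line 1 remove [przo] add [wyfj,lde] -> 5 lines: tupxz wyfj lde ysyvm ibrh
Final line count: 5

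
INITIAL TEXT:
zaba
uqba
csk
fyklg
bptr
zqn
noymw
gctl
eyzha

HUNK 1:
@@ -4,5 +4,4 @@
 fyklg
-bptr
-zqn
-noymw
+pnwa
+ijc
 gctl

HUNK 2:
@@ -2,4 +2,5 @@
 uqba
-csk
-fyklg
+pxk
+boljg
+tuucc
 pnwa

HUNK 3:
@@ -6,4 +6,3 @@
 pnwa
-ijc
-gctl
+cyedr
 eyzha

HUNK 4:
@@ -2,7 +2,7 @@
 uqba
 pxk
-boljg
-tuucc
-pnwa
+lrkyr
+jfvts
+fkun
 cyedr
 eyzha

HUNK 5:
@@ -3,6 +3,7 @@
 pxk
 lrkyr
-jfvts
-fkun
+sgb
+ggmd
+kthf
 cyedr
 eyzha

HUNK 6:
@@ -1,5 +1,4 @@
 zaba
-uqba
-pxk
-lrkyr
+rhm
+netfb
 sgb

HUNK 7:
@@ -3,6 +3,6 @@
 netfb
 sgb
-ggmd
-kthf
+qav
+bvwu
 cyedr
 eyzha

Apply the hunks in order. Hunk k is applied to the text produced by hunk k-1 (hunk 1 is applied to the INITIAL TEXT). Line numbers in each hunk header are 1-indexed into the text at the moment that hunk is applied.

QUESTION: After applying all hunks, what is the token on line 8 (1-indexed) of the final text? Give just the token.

Hunk 1: at line 4 remove [bptr,zqn,noymw] add [pnwa,ijc] -> 8 lines: zaba uqba csk fyklg pnwa ijc gctl eyzha
Hunk 2: at line 2 remove [csk,fyklg] add [pxk,boljg,tuucc] -> 9 lines: zaba uqba pxk boljg tuucc pnwa ijc gctl eyzha
Hunk 3: at line 6 remove [ijc,gctl] add [cyedr] -> 8 lines: zaba uqba pxk boljg tuucc pnwa cyedr eyzha
Hunk 4: at line 2 remove [boljg,tuucc,pnwa] add [lrkyr,jfvts,fkun] -> 8 lines: zaba uqba pxk lrkyr jfvts fkun cyedr eyzha
Hunk 5: at line 3 remove [jfvts,fkun] add [sgb,ggmd,kthf] -> 9 lines: zaba uqba pxk lrkyr sgb ggmd kthf cyedr eyzha
Hunk 6: at line 1 remove [uqba,pxk,lrkyr] add [rhm,netfb] -> 8 lines: zaba rhm netfb sgb ggmd kthf cyedr eyzha
Hunk 7: at line 3 remove [ggmd,kthf] add [qav,bvwu] -> 8 lines: zaba rhm netfb sgb qav bvwu cyedr eyzha
Final line 8: eyzha

Answer: eyzha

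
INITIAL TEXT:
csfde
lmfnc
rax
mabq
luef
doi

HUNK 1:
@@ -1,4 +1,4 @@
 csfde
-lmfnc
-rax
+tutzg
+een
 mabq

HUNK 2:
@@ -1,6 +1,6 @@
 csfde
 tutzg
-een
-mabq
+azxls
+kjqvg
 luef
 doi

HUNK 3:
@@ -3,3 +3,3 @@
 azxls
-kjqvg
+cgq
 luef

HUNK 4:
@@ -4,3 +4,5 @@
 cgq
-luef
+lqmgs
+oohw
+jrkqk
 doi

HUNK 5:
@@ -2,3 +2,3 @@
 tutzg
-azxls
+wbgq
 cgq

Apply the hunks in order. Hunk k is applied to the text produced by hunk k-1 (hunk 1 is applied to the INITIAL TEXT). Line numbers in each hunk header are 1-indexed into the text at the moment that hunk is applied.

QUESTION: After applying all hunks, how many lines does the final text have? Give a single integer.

Hunk 1: at line 1 remove [lmfnc,rax] add [tutzg,een] -> 6 lines: csfde tutzg een mabq luef doi
Hunk 2: at line 1 remove [een,mabq] add [azxls,kjqvg] -> 6 lines: csfde tutzg azxls kjqvg luef doi
Hunk 3: at line 3 remove [kjqvg] add [cgq] -> 6 lines: csfde tutzg azxls cgq luef doi
Hunk 4: at line 4 remove [luef] add [lqmgs,oohw,jrkqk] -> 8 lines: csfde tutzg azxls cgq lqmgs oohw jrkqk doi
Hunk 5: at line 2 remove [azxls] add [wbgq] -> 8 lines: csfde tutzg wbgq cgq lqmgs oohw jrkqk doi
Final line count: 8

Answer: 8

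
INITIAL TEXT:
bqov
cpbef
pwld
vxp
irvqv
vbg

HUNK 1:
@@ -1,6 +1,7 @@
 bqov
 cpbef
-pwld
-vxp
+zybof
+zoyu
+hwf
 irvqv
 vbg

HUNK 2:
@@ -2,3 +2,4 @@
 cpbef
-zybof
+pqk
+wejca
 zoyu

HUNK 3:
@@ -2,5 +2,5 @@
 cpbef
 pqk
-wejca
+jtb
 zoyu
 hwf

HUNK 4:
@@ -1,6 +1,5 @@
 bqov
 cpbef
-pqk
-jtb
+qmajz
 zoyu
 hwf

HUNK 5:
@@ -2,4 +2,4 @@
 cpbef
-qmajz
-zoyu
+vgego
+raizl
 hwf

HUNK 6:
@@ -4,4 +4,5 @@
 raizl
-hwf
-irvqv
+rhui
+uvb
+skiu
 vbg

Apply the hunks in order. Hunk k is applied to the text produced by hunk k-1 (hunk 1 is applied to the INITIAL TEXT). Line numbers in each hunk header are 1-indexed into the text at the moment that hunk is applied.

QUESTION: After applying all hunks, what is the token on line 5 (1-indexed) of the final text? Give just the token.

Hunk 1: at line 1 remove [pwld,vxp] add [zybof,zoyu,hwf] -> 7 lines: bqov cpbef zybof zoyu hwf irvqv vbg
Hunk 2: at line 2 remove [zybof] add [pqk,wejca] -> 8 lines: bqov cpbef pqk wejca zoyu hwf irvqv vbg
Hunk 3: at line 2 remove [wejca] add [jtb] -> 8 lines: bqov cpbef pqk jtb zoyu hwf irvqv vbg
Hunk 4: at line 1 remove [pqk,jtb] add [qmajz] -> 7 lines: bqov cpbef qmajz zoyu hwf irvqv vbg
Hunk 5: at line 2 remove [qmajz,zoyu] add [vgego,raizl] -> 7 lines: bqov cpbef vgego raizl hwf irvqv vbg
Hunk 6: at line 4 remove [hwf,irvqv] add [rhui,uvb,skiu] -> 8 lines: bqov cpbef vgego raizl rhui uvb skiu vbg
Final line 5: rhui

Answer: rhui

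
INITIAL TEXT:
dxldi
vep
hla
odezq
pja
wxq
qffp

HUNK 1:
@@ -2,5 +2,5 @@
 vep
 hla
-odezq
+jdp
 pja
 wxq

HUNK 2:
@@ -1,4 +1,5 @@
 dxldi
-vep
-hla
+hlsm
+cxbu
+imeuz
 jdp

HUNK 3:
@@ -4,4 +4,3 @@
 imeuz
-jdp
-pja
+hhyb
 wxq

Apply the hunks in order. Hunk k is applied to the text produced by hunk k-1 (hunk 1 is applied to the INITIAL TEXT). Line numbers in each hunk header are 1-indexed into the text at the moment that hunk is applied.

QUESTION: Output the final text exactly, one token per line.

Hunk 1: at line 2 remove [odezq] add [jdp] -> 7 lines: dxldi vep hla jdp pja wxq qffp
Hunk 2: at line 1 remove [vep,hla] add [hlsm,cxbu,imeuz] -> 8 lines: dxldi hlsm cxbu imeuz jdp pja wxq qffp
Hunk 3: at line 4 remove [jdp,pja] add [hhyb] -> 7 lines: dxldi hlsm cxbu imeuz hhyb wxq qffp

Answer: dxldi
hlsm
cxbu
imeuz
hhyb
wxq
qffp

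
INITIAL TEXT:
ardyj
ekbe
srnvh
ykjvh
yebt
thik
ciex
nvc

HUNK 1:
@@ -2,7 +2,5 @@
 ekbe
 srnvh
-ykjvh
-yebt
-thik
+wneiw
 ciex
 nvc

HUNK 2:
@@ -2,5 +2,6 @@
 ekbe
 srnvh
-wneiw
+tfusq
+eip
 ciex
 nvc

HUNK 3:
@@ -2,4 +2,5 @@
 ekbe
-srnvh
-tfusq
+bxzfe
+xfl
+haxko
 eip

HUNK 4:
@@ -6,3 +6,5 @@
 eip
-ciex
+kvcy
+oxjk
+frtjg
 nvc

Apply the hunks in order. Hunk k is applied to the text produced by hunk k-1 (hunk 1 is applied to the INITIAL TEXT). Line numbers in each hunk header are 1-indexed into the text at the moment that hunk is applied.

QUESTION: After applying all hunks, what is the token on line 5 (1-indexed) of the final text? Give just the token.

Answer: haxko

Derivation:
Hunk 1: at line 2 remove [ykjvh,yebt,thik] add [wneiw] -> 6 lines: ardyj ekbe srnvh wneiw ciex nvc
Hunk 2: at line 2 remove [wneiw] add [tfusq,eip] -> 7 lines: ardyj ekbe srnvh tfusq eip ciex nvc
Hunk 3: at line 2 remove [srnvh,tfusq] add [bxzfe,xfl,haxko] -> 8 lines: ardyj ekbe bxzfe xfl haxko eip ciex nvc
Hunk 4: at line 6 remove [ciex] add [kvcy,oxjk,frtjg] -> 10 lines: ardyj ekbe bxzfe xfl haxko eip kvcy oxjk frtjg nvc
Final line 5: haxko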